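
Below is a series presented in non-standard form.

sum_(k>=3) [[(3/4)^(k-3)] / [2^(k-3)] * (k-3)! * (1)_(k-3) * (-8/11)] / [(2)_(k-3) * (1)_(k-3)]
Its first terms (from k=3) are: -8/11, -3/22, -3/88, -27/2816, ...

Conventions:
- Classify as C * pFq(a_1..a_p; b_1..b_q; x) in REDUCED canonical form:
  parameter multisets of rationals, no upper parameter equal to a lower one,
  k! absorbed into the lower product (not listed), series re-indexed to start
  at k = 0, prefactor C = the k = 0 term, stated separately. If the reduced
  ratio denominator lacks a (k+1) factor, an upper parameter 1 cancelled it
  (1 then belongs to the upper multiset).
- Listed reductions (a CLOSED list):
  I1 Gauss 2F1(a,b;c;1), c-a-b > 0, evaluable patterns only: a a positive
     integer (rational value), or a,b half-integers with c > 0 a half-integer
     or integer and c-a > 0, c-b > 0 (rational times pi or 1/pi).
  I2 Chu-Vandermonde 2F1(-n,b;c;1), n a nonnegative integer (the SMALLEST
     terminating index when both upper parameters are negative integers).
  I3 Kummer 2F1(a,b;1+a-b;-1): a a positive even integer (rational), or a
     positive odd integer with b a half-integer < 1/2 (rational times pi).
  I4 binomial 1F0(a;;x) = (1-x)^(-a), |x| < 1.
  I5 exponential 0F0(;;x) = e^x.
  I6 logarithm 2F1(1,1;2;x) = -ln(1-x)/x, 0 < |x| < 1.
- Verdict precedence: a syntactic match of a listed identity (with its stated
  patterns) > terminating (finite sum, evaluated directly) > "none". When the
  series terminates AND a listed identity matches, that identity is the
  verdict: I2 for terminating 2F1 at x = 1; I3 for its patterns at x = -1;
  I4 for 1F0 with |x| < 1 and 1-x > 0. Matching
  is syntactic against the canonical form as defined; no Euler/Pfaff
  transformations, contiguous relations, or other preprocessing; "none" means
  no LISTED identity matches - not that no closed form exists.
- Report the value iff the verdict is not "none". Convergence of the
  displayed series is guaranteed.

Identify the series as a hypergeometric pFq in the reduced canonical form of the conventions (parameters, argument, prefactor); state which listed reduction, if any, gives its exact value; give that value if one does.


Reduced: x = 3/8, 2F1, upper = {1, 1}, lower = {2}, C = -8/11. Verdict: the logarithmic series (I6) fires (the logarithm: parameters (1,1;2), x = 3/8). Hence: (64/33) * ln(5/8).

First insight: with t_0 = -8/11, the two k-th powers (prefactor -8/11) combine into one argument.
Adjacent-term ratio: r(k) = (3/8) * (k+1) (k+1) / [(k+2) (k+1)] ; factor over Q: parameters, x = (3/8), and C = -8/11.


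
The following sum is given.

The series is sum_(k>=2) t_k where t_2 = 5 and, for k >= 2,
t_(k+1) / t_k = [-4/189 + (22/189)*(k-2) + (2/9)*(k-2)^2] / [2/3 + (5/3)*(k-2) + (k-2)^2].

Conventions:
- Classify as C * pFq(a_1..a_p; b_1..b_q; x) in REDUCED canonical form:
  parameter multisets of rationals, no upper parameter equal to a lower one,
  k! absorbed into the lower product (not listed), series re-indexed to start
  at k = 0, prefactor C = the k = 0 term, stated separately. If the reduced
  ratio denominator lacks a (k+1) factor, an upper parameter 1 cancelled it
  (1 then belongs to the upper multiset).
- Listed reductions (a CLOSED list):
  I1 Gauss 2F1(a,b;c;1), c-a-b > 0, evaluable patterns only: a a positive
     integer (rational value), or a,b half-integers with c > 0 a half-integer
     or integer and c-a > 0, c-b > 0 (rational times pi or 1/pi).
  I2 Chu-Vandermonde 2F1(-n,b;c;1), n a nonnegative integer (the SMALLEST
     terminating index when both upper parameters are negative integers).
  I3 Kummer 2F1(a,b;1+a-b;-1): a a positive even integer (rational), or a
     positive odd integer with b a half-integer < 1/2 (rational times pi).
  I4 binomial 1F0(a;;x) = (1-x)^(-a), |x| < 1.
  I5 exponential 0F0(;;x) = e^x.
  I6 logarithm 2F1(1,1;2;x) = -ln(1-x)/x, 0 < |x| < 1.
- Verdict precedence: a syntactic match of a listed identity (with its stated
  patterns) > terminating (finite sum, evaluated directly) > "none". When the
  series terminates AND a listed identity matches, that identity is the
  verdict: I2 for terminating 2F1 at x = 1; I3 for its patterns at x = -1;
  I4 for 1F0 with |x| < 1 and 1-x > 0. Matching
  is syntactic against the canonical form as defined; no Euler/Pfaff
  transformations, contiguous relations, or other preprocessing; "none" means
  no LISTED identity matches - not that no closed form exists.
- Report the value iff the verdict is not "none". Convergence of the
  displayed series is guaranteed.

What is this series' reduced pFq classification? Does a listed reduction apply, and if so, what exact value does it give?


The tell: t_0 being 5, the expanded ratio factors over Q; prefactor 5, roots give parameters.
Consecutive-term ratio: r(k) = (2/9) * (k-1/7) / [(k+1)] - rational in k, leading ratio (2/9); with t_0 = 5, classification follows.

Canonical form: C = 5 times 1F0 with upper {-1/7}, lower {-}, x = 2/9. Verdict: the I4 binomial reduction matches (the 1F0 binomial series: exponent 1/7, x = 2/9). Exact value: 5 * (7/9)^(1/7).


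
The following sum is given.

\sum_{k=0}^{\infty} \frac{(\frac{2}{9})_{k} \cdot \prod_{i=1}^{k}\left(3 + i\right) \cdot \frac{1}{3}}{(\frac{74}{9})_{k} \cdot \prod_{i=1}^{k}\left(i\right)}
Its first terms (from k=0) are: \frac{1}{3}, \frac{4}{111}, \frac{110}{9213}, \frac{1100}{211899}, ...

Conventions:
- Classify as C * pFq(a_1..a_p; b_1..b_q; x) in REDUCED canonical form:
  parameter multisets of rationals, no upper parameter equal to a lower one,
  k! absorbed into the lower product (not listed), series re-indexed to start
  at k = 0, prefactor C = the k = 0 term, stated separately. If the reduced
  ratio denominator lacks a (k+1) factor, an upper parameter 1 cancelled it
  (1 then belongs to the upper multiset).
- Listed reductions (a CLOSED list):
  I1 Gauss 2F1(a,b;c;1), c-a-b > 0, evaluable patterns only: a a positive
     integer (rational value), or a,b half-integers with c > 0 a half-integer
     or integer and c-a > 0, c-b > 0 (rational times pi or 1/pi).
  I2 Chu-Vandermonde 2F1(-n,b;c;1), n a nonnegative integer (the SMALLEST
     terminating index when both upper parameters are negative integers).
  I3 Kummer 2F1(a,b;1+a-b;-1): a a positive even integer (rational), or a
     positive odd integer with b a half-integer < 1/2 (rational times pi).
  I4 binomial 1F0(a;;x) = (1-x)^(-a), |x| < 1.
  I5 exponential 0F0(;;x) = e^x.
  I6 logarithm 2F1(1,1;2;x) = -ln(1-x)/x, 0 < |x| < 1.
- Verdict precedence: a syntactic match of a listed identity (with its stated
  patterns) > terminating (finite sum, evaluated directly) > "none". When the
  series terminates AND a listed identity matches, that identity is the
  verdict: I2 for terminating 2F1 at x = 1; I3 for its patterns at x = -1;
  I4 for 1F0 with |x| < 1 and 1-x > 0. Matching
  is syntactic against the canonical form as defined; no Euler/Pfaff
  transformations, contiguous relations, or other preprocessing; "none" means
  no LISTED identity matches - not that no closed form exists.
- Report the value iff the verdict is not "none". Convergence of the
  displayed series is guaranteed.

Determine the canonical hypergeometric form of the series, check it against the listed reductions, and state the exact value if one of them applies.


Canonical form: C = \frac{1}{3} times 2F1 with upper {\frac{2}{9}, 4}, lower {\frac{74}{9}}, x = 1. Verdict: Gauss (I1, integer-parameter pattern) fires (x = 1: the Gamma ratio telescopes since c-a-b = 4 > 0 and a = 4 in Z>0). Value: \frac{23218}{59049}.

The tell: t_0 being \frac{1}{3}, the product of the first k integers (C = 1/3, x = 1) is k!.
Step ratio: r(k) = 1 * (k+\frac{2}{9}) (k+4) / [(k+\frac{74}{9}) (k+1)] - poly over poly, x = 1 from leading terms; C = \frac{1}{3} at k = 0.


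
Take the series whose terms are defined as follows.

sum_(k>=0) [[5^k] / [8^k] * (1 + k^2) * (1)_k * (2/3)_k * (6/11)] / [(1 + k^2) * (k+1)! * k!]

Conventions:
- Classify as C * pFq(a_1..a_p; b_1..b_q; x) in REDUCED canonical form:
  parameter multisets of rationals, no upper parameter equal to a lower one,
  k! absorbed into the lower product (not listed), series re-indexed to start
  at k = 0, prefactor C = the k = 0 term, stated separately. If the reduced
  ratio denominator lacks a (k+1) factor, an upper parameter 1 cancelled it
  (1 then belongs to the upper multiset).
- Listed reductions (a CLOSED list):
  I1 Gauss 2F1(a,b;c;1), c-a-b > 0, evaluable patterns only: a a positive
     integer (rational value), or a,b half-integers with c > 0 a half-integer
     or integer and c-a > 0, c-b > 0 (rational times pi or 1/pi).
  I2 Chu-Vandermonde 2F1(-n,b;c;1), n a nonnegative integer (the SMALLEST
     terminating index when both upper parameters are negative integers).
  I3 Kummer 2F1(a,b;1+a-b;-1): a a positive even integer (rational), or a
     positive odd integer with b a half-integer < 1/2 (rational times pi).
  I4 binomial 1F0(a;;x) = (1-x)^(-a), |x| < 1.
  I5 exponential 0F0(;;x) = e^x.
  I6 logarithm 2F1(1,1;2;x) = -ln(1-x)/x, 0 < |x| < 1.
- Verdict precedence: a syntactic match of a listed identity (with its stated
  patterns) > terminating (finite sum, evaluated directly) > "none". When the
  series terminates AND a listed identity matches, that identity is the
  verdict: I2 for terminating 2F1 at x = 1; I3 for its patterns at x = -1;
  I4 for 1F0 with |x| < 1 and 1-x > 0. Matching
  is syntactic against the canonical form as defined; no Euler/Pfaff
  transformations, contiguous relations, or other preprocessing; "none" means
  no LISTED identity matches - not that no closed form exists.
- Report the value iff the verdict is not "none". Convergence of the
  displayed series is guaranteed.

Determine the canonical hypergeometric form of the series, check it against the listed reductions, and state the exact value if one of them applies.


Canonical form: C = 6/11 times 2F1 with upper {2/3, 1}, lower {2}, x = 5/8. Verdict: none (x = 5/8): each listed identity misses the multisets {2/3, 1} ; {2}.

Key step: from the first term 6/11: the denominator's factorial ratio (C = 6/11) is a lower Pochhammer.
Step ratio: r(k) = (5/8) * (k+2/3) (k+1) / [(k+2) (k+1)] ; factor over Q: parameters, x = (5/8), and C = 6/11.


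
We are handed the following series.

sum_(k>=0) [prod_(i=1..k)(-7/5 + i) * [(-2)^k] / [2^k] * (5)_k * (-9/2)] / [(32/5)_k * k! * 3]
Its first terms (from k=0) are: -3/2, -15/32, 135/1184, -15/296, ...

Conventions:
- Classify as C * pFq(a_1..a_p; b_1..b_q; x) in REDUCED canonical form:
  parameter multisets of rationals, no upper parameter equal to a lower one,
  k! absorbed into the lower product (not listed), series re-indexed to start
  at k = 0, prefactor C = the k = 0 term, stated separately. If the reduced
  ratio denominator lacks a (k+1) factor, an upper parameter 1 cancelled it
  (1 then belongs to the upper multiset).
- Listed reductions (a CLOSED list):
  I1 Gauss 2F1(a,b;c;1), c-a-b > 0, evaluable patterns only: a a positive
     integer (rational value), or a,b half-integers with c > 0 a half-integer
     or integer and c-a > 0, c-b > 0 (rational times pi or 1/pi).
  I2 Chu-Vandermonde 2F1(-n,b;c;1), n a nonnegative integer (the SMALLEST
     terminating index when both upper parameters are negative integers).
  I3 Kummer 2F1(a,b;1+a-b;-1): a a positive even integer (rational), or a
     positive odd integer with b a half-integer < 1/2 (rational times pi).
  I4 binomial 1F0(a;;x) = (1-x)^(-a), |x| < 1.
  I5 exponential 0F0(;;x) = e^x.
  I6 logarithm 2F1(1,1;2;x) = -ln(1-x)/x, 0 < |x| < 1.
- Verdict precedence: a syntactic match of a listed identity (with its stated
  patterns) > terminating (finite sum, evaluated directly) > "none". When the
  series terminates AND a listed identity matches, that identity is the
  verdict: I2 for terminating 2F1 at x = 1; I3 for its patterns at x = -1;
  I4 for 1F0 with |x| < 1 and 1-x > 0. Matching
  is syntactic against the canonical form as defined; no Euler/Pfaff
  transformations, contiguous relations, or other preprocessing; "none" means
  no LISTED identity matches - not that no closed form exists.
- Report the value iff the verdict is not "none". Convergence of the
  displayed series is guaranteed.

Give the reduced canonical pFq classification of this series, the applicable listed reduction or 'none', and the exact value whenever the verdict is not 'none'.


The tell: from the first term -3/2: the two k-th powers (C = -3/2, x = -1) combine into one argument.
Step ratio: r(k) = (-1) * (k-2/5) (k+5) / [(k+32/5) (k+1)] - poly over poly, x = (-1) from leading terms; C = -3/2 at k = 0.

At argument -1: a 2F1 with upper {-2/5, 5}, lower {32/5}, scaled by C = -3/2. Verdict: none - at argument -1 the multisets {-2/5, 5} ; {32/5} match no listed identity.


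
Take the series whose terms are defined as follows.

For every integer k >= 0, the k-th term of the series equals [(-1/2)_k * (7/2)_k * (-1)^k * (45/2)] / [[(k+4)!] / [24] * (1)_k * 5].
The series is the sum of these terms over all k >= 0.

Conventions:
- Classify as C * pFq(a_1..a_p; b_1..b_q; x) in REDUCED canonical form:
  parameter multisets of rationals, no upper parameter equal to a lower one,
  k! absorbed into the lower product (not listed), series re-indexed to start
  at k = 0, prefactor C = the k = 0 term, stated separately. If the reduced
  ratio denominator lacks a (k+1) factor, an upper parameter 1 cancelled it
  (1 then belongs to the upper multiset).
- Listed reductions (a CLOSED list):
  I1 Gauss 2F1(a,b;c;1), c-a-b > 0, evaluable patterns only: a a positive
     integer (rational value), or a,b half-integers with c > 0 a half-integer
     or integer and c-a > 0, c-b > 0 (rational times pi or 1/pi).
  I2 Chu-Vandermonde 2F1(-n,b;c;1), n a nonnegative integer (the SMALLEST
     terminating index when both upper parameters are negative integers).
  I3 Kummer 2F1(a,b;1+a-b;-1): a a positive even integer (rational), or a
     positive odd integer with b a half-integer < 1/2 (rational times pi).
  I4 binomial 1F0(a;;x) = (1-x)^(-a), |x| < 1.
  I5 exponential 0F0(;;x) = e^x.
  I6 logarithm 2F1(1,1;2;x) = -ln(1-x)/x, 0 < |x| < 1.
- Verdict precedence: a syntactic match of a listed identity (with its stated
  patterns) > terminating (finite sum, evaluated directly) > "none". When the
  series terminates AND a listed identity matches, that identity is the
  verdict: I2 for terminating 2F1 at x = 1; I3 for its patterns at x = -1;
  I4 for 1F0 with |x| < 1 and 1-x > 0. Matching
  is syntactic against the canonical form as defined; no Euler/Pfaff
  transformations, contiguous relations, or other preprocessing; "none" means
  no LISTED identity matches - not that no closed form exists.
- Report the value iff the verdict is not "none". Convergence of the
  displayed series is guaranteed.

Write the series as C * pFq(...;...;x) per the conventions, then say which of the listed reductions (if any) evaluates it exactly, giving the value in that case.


Canonical form: C = 9/2 times 2F1 with upper {-1/2, 7/2}, lower {5}, x = -1. Verdict: none - this 2F1 at x = -1 matches no listed pattern, and upper {-1/2, 7/2} holds no stopper.

Key step: with t_0 = 9/2, the constant factors (C = 9/2) combine into one prefactor.
Consecutive-term ratio: r(k) = (-1) * (k-1/2) (k+7/2) / [(k+5) (k+1)] - poly over poly, x = (-1) from leading terms; C = 9/2 at k = 0.


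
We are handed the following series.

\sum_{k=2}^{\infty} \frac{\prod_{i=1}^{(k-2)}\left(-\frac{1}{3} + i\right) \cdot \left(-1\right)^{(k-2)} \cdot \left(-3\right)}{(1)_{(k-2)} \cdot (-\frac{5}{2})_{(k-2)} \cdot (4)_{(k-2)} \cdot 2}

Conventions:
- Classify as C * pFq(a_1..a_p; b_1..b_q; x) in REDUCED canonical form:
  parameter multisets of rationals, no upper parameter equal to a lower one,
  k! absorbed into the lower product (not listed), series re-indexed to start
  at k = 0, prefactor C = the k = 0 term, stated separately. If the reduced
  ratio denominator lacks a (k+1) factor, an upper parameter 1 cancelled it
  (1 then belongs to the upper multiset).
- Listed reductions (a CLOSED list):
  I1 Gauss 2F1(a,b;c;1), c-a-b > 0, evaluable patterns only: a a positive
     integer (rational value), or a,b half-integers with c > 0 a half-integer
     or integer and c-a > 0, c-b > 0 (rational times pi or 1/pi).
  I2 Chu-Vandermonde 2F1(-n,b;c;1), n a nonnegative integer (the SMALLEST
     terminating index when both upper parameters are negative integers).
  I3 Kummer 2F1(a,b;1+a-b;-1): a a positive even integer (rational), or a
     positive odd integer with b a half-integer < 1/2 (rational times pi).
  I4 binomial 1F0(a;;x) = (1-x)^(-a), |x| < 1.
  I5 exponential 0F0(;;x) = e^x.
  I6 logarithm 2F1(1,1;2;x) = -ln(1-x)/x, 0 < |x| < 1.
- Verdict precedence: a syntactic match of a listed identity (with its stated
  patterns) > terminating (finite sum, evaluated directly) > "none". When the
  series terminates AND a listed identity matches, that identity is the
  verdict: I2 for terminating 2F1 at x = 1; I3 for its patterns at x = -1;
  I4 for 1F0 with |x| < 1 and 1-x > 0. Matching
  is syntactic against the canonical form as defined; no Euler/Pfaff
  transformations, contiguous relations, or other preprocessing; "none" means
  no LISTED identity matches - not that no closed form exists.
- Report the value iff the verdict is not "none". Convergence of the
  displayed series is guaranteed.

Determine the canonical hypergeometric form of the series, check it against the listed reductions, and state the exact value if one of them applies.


Prefactor -\frac{3}{2}, argument -1: 1F2 with upper {\frac{2}{3}} over lower {-\frac{5}{2}, 4}. Verdict: none. Every listed pattern misses the 1F2 form at -1, upper {\frac{2}{3}}.

Key observation: t_0 = -\frac{3}{2} here, and the running product (C = -3/2, x = -1) telescopes to a rising factorial.
Term ratio: r(k) = -1 * (k+\frac{2}{3}) / [(k-\frac{5}{2}) (k+4) (k+1)] - rational in k. x = -1; t_0 = -\frac{3}{2}; negate the roots.


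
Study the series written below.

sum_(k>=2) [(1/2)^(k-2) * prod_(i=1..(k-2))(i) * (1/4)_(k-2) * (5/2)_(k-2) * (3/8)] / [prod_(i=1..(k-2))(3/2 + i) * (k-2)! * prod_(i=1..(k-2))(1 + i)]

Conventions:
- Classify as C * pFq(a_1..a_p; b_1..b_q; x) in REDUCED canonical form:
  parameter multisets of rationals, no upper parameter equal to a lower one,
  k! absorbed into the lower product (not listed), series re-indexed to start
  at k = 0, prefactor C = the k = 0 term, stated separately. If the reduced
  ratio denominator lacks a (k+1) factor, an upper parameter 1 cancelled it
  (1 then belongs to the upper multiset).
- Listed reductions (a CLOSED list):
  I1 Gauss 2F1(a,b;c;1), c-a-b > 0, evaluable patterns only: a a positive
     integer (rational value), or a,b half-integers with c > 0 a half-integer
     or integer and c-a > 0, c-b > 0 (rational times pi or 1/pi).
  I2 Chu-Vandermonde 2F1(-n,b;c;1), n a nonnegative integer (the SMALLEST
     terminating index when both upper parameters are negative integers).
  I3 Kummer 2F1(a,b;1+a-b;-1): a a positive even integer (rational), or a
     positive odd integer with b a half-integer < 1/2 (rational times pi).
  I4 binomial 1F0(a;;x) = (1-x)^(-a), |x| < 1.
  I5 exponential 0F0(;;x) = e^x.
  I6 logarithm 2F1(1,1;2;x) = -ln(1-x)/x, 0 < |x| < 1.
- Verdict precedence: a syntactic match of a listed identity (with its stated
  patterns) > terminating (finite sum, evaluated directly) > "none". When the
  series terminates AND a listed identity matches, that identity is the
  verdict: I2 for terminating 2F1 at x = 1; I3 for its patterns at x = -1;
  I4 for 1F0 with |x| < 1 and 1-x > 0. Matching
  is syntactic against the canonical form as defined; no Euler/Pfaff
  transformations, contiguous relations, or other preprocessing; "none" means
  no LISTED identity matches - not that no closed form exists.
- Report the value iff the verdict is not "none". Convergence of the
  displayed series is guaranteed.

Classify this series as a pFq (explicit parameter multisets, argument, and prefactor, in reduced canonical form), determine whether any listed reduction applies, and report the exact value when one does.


Canonical form: C = 3/8 times 2F1 with upper {1/4, 1}, lower {2}, x = 1/2. Verdict: none. A 2F1 with upper {1/4, 1} fits none of I1-I6 at x = 1/2; the sum runs forever.

First insight: with t_0 = 3/8, the lower running product (C = 3/8) is a rising factorial.
Consecutive-term ratio: r(k) = (1/2) * (k+1/4) (k+1) / [(k+2) (k+1)] ; factor over Q: parameters, x = (1/2), and C = 3/8.


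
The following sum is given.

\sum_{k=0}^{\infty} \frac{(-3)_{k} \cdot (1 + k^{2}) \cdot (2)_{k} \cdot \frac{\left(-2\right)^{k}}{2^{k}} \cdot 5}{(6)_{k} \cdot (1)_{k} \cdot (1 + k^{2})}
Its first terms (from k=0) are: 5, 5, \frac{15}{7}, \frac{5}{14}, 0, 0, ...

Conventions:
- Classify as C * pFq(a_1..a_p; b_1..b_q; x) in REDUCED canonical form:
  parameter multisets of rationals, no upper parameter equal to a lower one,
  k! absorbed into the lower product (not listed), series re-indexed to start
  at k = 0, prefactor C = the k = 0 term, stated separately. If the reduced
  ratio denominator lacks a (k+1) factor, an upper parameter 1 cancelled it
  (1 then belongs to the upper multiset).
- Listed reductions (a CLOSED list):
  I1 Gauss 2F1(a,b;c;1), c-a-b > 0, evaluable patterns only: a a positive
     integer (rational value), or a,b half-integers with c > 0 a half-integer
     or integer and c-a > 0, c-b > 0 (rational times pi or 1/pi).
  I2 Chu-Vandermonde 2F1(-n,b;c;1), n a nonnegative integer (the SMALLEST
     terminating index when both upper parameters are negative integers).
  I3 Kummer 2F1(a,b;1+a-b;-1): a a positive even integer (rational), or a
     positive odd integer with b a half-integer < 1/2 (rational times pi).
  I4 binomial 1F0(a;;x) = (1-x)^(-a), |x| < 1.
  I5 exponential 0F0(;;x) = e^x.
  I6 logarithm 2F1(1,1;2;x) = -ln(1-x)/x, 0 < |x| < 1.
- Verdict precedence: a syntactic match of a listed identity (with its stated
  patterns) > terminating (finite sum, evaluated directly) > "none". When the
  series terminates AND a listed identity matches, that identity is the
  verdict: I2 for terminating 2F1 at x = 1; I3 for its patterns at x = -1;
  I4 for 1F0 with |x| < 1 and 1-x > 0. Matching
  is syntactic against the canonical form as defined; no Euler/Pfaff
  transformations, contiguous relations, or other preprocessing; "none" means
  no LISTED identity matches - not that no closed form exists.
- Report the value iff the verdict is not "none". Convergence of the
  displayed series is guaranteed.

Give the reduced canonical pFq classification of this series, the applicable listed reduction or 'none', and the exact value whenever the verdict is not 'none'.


This is 5 * 2F1(-3, 2; 6; -1) in reduced canonical form. Verdict: this is Kummer (I3) (x = -1; c = 6 equals 1+a-b for upper {-3, 2}: listed pattern). Sum: \frac{25}{2}.

Structural cue: from the first term 5: (1)_k (C = 5, x = -1) is k! itself.
Ratio: r(k) = -1 * (k-3) (k+2) / [(k+6) (k+1)] - poly over poly, x = -1 from leading terms; C = 5 at k = 0.


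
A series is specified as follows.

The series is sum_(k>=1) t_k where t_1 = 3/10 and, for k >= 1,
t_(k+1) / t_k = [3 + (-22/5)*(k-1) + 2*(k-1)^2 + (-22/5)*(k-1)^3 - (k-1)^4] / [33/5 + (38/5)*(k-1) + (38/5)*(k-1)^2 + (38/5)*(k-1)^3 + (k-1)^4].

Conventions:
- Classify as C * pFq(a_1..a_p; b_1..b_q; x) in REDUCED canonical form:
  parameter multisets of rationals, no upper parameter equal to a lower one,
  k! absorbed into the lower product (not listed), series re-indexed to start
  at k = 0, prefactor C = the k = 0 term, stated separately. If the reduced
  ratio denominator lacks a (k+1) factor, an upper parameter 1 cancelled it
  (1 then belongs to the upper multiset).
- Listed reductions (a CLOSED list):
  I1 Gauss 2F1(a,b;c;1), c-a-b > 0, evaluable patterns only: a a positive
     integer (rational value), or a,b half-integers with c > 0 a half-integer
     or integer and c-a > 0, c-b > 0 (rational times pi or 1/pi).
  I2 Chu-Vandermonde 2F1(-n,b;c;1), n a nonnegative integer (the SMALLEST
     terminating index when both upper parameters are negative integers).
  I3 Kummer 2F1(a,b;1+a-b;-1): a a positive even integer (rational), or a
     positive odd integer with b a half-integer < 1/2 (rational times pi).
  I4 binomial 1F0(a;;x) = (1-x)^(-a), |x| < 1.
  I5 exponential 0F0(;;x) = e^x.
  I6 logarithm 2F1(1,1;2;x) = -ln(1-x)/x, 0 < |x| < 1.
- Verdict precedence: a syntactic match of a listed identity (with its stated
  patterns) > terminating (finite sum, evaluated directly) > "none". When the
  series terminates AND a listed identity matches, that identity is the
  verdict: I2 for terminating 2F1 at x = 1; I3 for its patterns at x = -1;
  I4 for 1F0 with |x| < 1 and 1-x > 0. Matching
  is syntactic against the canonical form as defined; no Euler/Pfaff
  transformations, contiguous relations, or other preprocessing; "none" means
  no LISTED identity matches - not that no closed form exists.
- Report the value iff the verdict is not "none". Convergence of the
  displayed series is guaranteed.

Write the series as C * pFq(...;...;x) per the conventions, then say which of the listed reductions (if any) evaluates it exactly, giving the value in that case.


Classification (C = 3/10): 2F1 with upper {-3/5, 5}, lower {33/5}, argument x = -1. Verdict: none. A 2F1 with upper {-3/5, 5} fits none of I1-I6 at x = -1; the sum runs forever.

Key step: t_0 = 3/10 here, and the ratio is unreduced: k^2 + 1 divides both sides (prefactor 3/10).
Consecutive-term ratio: r(k) = (-1) * (k-3/5) (k+5) / [(k+33/5) (k+1)] - rational in k, leading ratio (-1); with t_0 = 3/10, classification follows.


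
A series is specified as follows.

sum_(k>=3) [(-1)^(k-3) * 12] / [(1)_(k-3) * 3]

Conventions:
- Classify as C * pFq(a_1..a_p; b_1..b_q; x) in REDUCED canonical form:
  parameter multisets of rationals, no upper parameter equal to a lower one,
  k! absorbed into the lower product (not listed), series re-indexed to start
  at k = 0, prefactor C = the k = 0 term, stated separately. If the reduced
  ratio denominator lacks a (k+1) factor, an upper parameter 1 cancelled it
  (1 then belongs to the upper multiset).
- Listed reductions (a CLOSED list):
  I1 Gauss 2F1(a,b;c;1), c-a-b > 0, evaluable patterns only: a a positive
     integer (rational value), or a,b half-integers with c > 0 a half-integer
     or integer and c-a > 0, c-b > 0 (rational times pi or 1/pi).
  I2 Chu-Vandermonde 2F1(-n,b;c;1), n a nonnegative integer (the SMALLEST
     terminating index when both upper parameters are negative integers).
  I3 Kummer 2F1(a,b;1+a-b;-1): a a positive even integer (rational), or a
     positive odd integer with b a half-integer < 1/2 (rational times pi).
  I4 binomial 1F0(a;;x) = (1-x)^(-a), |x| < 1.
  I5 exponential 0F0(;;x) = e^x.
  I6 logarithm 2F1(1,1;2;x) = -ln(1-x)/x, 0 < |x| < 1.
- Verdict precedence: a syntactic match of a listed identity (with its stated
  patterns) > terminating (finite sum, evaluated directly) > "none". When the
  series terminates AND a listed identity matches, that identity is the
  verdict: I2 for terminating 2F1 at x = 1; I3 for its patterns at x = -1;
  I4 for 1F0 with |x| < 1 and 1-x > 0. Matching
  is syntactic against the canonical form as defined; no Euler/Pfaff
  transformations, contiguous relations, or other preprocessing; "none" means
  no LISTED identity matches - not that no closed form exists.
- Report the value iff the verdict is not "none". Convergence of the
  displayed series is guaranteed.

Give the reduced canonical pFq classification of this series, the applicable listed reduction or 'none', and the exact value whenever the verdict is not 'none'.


First insight: from the first term 4: (1)_k (C = 4) is k! itself.
Consecutive-term ratio: r(k) = (-1) * 1 / [(k+1)] - rational in k, leading ratio (-1); with t_0 = 4, classification follows.

Classification (C = 4): 0F0 with upper {-}, lower {-}, argument x = -1. Verdict: the I5 exponential reduction fires (the 0F0 exponential series at x = -1). Sum: 4 * e^(-1).


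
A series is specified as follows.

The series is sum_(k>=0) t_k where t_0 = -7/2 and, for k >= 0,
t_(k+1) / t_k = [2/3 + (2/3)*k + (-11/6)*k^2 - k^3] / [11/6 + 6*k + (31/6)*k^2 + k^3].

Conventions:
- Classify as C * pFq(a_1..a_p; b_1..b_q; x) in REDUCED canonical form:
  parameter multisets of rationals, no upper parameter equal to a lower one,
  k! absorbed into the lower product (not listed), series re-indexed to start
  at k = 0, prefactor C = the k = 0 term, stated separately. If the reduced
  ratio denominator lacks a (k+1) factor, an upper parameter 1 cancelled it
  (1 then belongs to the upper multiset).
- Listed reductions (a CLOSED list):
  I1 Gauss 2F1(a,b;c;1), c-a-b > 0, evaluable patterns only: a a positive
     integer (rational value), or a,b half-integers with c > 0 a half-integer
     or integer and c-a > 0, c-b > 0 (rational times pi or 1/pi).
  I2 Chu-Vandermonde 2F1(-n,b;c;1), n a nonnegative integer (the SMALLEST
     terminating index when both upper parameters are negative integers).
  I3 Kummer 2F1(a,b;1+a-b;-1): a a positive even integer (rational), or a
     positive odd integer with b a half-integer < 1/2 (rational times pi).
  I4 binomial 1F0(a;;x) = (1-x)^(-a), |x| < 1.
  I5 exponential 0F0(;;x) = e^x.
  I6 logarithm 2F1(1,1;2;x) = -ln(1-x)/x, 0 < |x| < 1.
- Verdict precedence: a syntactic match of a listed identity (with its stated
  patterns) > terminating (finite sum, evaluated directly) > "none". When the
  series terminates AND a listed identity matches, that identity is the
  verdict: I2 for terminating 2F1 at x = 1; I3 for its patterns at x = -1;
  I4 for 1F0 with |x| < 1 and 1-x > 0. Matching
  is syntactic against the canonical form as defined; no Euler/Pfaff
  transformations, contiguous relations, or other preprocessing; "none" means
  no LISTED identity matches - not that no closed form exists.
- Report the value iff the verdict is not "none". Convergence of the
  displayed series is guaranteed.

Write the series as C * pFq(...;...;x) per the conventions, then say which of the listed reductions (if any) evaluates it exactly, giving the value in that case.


Canonical form: C = -7/2 times 2F1 with upper {-2/3, 2}, lower {11/3}, x = -1. Verdict: Kummer's theorem (I3) fires (x = -1; c = 11/3 equals 1+a-b for upper {-2/3, 2}: listed pattern). Hence: -14/3.

Key step: t_0 being -7/2, the ratio is unreduced: k + 1/2 divides both sides (C = -7/2).
Ratio: r(k) = (-1) * (k-2/3) (k+2) / [(k+11/3) (k+1)] - rational in k. x = (-1); t_0 = -7/2; negate the roots.


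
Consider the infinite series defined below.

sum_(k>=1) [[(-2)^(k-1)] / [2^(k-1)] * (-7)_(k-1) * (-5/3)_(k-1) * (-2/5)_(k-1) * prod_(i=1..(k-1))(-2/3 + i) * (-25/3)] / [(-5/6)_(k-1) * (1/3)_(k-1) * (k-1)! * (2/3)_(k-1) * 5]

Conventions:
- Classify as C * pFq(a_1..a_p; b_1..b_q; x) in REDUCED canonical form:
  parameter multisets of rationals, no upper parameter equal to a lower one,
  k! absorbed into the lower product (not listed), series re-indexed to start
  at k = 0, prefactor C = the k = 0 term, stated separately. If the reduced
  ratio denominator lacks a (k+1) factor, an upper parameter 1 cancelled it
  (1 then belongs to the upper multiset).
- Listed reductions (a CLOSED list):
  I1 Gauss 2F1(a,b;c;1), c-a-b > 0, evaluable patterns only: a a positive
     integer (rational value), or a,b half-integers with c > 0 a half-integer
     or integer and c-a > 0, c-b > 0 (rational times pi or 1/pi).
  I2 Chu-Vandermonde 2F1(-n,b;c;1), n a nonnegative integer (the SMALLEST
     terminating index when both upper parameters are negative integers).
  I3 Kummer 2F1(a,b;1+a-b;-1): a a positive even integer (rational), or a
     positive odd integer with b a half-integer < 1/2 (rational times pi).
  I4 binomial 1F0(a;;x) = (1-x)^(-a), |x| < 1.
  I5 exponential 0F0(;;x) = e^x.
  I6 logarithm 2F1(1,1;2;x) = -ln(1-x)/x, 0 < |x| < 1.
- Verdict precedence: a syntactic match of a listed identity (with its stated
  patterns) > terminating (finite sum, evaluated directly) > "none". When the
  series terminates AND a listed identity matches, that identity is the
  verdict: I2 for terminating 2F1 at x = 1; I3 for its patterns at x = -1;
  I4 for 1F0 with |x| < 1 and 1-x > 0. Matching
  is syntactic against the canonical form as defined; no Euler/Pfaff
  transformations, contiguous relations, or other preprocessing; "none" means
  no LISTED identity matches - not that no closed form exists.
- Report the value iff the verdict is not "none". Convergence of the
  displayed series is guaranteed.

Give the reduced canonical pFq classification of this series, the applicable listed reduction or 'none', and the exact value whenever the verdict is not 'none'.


Canonical form: C = -5/3 times 3F2 with upper {-7, -5/3, -2/5}, lower {-5/6, 2/3}, x = -1. Verdict: terminating. (-7)_k vanishes past k = 7, leaving a 8-term sum, computed directly. Exact value: -49145768836273/645369140625.

Key step: from the first term -5/3: the running product (C = -5/3, x = -1) telescopes to a rising factorial.
Consecutive-term ratio: r(k) = (-1) * (k-7) (k-5/3) (k-2/5) / [(k-5/6) (k+2/3) (k+1)] - rational in k. x = (-1); t_0 = -5/3; negate the roots.


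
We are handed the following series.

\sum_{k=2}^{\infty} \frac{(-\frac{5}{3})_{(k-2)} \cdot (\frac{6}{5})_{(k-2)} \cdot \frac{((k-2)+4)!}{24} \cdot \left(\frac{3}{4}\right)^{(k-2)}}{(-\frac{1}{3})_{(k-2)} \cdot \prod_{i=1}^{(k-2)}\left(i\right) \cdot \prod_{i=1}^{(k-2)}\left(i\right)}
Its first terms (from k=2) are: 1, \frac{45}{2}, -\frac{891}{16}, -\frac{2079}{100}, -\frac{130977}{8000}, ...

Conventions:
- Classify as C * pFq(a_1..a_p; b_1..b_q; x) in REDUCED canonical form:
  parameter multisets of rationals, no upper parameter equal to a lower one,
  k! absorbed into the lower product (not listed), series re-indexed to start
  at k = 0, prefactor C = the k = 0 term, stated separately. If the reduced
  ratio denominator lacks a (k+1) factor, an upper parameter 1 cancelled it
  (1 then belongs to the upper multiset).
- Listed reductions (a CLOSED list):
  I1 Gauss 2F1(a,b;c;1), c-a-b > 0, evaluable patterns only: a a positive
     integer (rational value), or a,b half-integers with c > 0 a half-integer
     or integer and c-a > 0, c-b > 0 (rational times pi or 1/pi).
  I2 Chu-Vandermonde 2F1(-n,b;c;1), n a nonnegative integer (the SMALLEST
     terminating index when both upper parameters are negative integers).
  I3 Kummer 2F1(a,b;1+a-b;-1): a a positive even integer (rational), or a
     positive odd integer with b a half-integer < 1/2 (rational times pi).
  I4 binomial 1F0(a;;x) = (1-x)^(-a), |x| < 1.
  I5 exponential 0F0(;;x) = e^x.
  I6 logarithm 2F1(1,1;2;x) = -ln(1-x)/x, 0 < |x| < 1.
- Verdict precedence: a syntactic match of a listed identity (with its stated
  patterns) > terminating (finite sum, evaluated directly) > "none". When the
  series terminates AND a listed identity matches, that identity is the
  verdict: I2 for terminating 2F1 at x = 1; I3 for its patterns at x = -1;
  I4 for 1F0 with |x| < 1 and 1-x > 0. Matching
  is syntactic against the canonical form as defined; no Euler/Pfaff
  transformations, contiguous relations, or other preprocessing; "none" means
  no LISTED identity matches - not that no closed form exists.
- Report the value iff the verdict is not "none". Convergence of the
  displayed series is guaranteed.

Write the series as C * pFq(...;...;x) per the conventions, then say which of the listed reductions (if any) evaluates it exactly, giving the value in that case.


At argument \frac{3}{4}: a 3F2 with upper {-\frac{5}{3}, \frac{6}{5}, 5}, lower {-\frac{1}{3}, 1}, scaled by C = 1. Verdict: none - at argument \frac{3}{4} the multisets {-\frac{5}{3}, \frac{6}{5}, 5} ; {-\frac{1}{3}, 1} match no listed identity.

Structural cue: from the first term 1: the product of the first k integers (C = 1, x = 3/4) is k!.
Term ratio: r(k) = \frac{3}{4} * (k-\frac{5}{3}) (k+\frac{6}{5}) (k+5) / [(k-\frac{1}{3}) (k+1) (k+1)] - poly over poly, x = \frac{3}{4} from leading terms; C = 1 at k = 0.


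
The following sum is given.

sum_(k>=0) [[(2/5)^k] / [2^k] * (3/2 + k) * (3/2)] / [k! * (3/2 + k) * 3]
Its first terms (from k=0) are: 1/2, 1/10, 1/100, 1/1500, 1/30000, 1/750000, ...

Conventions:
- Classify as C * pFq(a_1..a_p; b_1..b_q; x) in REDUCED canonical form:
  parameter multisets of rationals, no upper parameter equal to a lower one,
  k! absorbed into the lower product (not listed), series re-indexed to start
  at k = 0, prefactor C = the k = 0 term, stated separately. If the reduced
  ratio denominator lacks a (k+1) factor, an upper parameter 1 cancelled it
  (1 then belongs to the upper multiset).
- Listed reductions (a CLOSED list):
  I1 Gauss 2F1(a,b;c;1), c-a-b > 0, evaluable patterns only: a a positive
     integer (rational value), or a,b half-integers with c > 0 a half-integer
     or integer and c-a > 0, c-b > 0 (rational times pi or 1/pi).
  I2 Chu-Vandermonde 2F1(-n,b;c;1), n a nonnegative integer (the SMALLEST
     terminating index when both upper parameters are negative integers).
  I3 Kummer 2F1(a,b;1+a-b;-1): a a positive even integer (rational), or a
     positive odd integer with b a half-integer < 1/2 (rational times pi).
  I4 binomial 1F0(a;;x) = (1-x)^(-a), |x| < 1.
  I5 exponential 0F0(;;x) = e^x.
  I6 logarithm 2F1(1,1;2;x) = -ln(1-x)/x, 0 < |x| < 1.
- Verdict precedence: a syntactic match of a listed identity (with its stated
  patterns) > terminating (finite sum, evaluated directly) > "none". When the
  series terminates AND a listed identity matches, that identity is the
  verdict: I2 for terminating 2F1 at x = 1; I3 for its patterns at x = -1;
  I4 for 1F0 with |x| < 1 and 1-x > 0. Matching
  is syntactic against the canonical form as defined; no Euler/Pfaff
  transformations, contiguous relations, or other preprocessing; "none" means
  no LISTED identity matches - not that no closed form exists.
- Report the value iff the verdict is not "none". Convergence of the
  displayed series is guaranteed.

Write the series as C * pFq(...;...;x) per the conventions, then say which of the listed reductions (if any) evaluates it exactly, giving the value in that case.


The series (x = 1/5) is 0F0: upper {-}, lower {-}, prefactor 1/2. Verdict: this is the I5 exponential reduction (the 0F0 exponential series at x = 1/5). Its exact value is (1/2) * e^(1/5).

Key observation: x = (1/5) and the constant factors (prefactor 1/2) combine into one prefactor.
Adjacent-term ratio: r(k) = (1/5) * 1 / [(k+1)] - rational; roots negated = parameters, x = (1/5), C = 1/2.


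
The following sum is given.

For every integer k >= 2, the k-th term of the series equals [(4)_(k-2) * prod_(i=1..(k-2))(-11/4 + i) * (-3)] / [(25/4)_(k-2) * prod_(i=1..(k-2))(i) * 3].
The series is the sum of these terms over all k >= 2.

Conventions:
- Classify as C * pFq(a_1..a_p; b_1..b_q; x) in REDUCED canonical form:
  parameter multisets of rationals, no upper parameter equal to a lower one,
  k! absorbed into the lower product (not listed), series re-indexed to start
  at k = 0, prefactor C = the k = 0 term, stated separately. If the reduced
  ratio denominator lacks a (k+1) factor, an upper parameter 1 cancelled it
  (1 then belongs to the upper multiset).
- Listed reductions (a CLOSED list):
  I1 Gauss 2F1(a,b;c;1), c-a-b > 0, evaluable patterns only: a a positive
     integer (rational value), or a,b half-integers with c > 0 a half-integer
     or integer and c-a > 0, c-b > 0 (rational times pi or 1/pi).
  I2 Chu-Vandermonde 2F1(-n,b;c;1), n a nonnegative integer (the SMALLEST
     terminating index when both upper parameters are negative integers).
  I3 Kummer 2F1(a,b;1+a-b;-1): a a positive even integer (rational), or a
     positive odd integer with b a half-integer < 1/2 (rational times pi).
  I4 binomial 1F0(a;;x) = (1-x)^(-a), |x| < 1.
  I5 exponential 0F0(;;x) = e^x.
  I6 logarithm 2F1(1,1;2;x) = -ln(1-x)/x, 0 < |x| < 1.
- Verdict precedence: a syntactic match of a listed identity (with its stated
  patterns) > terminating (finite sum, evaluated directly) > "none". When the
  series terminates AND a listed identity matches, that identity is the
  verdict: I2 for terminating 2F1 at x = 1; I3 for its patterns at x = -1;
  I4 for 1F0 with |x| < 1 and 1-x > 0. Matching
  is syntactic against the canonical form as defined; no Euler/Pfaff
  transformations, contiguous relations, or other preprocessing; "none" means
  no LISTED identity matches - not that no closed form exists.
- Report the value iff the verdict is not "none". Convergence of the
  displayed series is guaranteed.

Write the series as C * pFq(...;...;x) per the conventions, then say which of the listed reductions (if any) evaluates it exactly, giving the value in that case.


Reduced: x = 1, 2F1, upper = {-7/4, 4}, lower = {25/4}, C = -1. Verdict: Gauss's theorem (I1) fires (x = 1: the Gamma ratio telescopes since c-a-b = 4 > 0 and a = 4 in Z>0). Value: -1989/10240.

Key step: x = 1 and the product of the first k integers (C = -1, x = 1) is k!.
Adjacent-term ratio: r(k) = 1 * (k-7/4) (k+4) / [(k+25/4) (k+1)] ; factor over Q: parameters, x = 1, and C = -1.
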